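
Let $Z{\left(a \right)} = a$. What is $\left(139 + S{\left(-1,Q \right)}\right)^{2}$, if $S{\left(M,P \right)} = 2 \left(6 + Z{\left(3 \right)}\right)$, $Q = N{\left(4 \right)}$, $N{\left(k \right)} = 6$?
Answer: $24649$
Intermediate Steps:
$Q = 6$
$S{\left(M,P \right)} = 18$ ($S{\left(M,P \right)} = 2 \left(6 + 3\right) = 2 \cdot 9 = 18$)
$\left(139 + S{\left(-1,Q \right)}\right)^{2} = \left(139 + 18\right)^{2} = 157^{2} = 24649$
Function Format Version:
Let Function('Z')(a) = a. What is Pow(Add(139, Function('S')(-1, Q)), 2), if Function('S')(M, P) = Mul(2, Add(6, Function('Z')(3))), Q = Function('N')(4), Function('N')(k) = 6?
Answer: 24649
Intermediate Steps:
Q = 6
Function('S')(M, P) = 18 (Function('S')(M, P) = Mul(2, Add(6, 3)) = Mul(2, 9) = 18)
Pow(Add(139, Function('S')(-1, Q)), 2) = Pow(Add(139, 18), 2) = Pow(157, 2) = 24649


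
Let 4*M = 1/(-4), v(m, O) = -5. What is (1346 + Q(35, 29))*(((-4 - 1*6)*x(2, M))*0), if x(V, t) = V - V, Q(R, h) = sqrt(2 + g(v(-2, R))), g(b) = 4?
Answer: 0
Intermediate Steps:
M = -1/16 (M = (1/4)/(-4) = (1/4)*(-1/4) = -1/16 ≈ -0.062500)
Q(R, h) = sqrt(6) (Q(R, h) = sqrt(2 + 4) = sqrt(6))
x(V, t) = 0
(1346 + Q(35, 29))*(((-4 - 1*6)*x(2, M))*0) = (1346 + sqrt(6))*(((-4 - 1*6)*0)*0) = (1346 + sqrt(6))*(((-4 - 6)*0)*0) = (1346 + sqrt(6))*(-10*0*0) = (1346 + sqrt(6))*(0*0) = (1346 + sqrt(6))*0 = 0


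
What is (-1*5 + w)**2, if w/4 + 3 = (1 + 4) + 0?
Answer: 9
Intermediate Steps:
w = 8 (w = -12 + 4*((1 + 4) + 0) = -12 + 4*(5 + 0) = -12 + 4*5 = -12 + 20 = 8)
(-1*5 + w)**2 = (-1*5 + 8)**2 = (-5 + 8)**2 = 3**2 = 9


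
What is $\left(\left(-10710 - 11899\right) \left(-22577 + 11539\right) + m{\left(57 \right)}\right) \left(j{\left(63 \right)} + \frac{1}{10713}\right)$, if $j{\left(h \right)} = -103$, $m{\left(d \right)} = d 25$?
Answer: $- \frac{275373509491346}{10713} \approx -2.5705 \cdot 10^{10}$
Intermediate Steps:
$m{\left(d \right)} = 25 d$
$\left(\left(-10710 - 11899\right) \left(-22577 + 11539\right) + m{\left(57 \right)}\right) \left(j{\left(63 \right)} + \frac{1}{10713}\right) = \left(\left(-10710 - 11899\right) \left(-22577 + 11539\right) + 25 \cdot 57\right) \left(-103 + \frac{1}{10713}\right) = \left(\left(-22609\right) \left(-11038\right) + 1425\right) \left(-103 + \frac{1}{10713}\right) = \left(249558142 + 1425\right) \left(- \frac{1103438}{10713}\right) = 249559567 \left(- \frac{1103438}{10713}\right) = - \frac{275373509491346}{10713}$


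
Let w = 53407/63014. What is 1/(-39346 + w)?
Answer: -63014/2479295437 ≈ -2.5416e-5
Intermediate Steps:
w = 53407/63014 (w = 53407*(1/63014) = 53407/63014 ≈ 0.84754)
1/(-39346 + w) = 1/(-39346 + 53407/63014) = 1/(-2479295437/63014) = -63014/2479295437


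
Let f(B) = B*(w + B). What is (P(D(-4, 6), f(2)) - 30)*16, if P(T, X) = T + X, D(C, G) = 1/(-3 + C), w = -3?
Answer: -3600/7 ≈ -514.29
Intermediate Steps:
f(B) = B*(-3 + B)
(P(D(-4, 6), f(2)) - 30)*16 = ((1/(-3 - 4) + 2*(-3 + 2)) - 30)*16 = ((1/(-7) + 2*(-1)) - 30)*16 = ((-1/7 - 2) - 30)*16 = (-15/7 - 30)*16 = -225/7*16 = -3600/7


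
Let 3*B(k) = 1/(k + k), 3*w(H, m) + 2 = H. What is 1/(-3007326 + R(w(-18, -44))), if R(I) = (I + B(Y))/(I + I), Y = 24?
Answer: -1920/5774064961 ≈ -3.3252e-7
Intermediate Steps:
w(H, m) = -2/3 + H/3
B(k) = 1/(6*k) (B(k) = 1/(3*(k + k)) = 1/(3*((2*k))) = (1/(2*k))/3 = 1/(6*k))
R(I) = (1/144 + I)/(2*I) (R(I) = (I + (1/6)/24)/(I + I) = (I + (1/6)*(1/24))/((2*I)) = (I + 1/144)*(1/(2*I)) = (1/144 + I)*(1/(2*I)) = (1/144 + I)/(2*I))
1/(-3007326 + R(w(-18, -44))) = 1/(-3007326 + (1 + 144*(-2/3 + (1/3)*(-18)))/(288*(-2/3 + (1/3)*(-18)))) = 1/(-3007326 + (1 + 144*(-2/3 - 6))/(288*(-2/3 - 6))) = 1/(-3007326 + (1 + 144*(-20/3))/(288*(-20/3))) = 1/(-3007326 + (1/288)*(-3/20)*(1 - 960)) = 1/(-3007326 + (1/288)*(-3/20)*(-959)) = 1/(-3007326 + 959/1920) = 1/(-5774064961/1920) = -1920/5774064961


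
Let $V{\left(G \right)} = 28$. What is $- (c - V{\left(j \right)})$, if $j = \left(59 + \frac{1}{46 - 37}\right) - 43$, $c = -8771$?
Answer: $8799$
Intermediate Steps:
$j = \frac{145}{9}$ ($j = \left(59 + \frac{1}{9}\right) - 43 = \frac{532}{9} - 43 = \frac{145}{9} \approx 16.111$)
$- (c - V{\left(j \right)}) = - (-8771 - 28) = \left(-1\right) \left(-8799\right) = 8799$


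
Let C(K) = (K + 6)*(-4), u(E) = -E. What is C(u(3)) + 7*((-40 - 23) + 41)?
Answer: -166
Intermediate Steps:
C(K) = -24 - 4*K (C(K) = (6 + K)*(-4) = -24 - 4*K)
C(u(3)) + 7*((-40 - 23) + 41) = (-24 - (-4)*3) + 7*((-40 - 23) + 41) = (-24 - 4*(-3)) + 7*(-63 + 41) = (-24 + 12) + 7*(-22) = -12 - 154 = -166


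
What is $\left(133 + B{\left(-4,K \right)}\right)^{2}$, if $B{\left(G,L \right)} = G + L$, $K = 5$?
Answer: $17956$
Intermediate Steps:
$\left(133 + B{\left(-4,K \right)}\right)^{2} = \left(133 + \left(-4 + 5\right)\right)^{2} = \left(133 + 1\right)^{2} = 134^{2} = 17956$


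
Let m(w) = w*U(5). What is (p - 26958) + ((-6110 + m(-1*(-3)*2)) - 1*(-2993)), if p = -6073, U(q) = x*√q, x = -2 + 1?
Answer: -36148 - 6*√5 ≈ -36161.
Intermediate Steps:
x = -1
U(q) = -√q
m(w) = -w*√5 (m(w) = w*(-√5) = -w*√5)
(p - 26958) + ((-6110 + m(-1*(-3)*2)) - 1*(-2993)) = (-6073 - 26958) + ((-6110 - -1*(-3)*2*√5) - 1*(-2993)) = -33031 + ((-6110 - 3*2*√5) + 2993) = -33031 + ((-6110 - 1*6*√5) + 2993) = -33031 + ((-6110 - 6*√5) + 2993) = -33031 + (-3117 - 6*√5) = -36148 - 6*√5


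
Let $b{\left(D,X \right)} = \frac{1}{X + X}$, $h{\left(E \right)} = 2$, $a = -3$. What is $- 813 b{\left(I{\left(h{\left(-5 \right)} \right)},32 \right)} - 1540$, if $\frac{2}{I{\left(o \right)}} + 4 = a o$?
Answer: $- \frac{99373}{64} \approx -1552.7$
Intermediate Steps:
$I{\left(o \right)} = \frac{2}{-4 - 3 o}$
$b{\left(D,X \right)} = \frac{1}{2 X}$
$- 813 b{\left(I{\left(h{\left(-5 \right)} \right)},32 \right)} - 1540 = - 813 \frac{1}{2 \cdot 32} - 1540 = - 813 \cdot \frac{1}{2} \cdot \frac{1}{32} - 1540 = \left(-813\right) \frac{1}{64} - 1540 = - \frac{813}{64} - 1540 = - \frac{99373}{64}$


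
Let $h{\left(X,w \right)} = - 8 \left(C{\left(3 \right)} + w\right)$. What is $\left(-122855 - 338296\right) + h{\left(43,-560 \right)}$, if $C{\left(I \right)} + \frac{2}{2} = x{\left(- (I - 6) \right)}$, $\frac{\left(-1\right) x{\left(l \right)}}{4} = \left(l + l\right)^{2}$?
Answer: $-455511$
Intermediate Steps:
$x{\left(l \right)} = - 16 l^{2}$ ($x{\left(l \right)} = - 4 \left(l + l\right)^{2} = - 4 \left(2 l\right)^{2} = - 4 \cdot 4 l^{2} = - 16 l^{2}$)
$C{\left(I \right)} = -1 - 16 \left(6 - I\right)^{2}$ ($C{\left(I \right)} = -1 - 16 \left(- (I - 6)\right)^{2} = -1 - 16 \left(- (-6 + I)\right)^{2} = -1 - 16 \left(6 - I\right)^{2}$)
$h{\left(X,w \right)} = 1160 - 8 w$ ($h{\left(X,w \right)} = - 8 \left(\left(-1 - 16 \left(-6 + 3\right)^{2}\right) + w\right) = - 8 \left(\left(-1 - 16 \left(-3\right)^{2}\right) + w\right) = - 8 \left(\left(-1 - 144\right) + w\right) = - 8 \left(-145 + w\right) = 1160 - 8 w$)
$\left(-122855 - 338296\right) + h{\left(43,-560 \right)} = \left(-122855 - 338296\right) + \left(1160 - -4480\right) = -461151 + \left(1160 + 4480\right) = -461151 + 5640 = -455511$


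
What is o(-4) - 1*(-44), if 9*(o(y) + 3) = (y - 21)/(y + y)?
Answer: 2977/72 ≈ 41.347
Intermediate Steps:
o(y) = -3 + (-21 + y)/(18*y) (o(y) = -3 + ((y - 21)/(y + y))/9 = -3 + ((-21 + y)/((2*y)))/9 = -3 + ((-21 + y)*(1/(2*y)))/9 = -3 + ((-21 + y)/(2*y))/9 = -3 + (-21 + y)/(18*y))
o(-4) - 1*(-44) = (1/18)*(-21 - 53*(-4))/(-4) - 1*(-44) = (1/18)*(-¼)*(-21 + 212) + 44 = (1/18)*(-¼)*191 + 44 = -191/72 + 44 = 2977/72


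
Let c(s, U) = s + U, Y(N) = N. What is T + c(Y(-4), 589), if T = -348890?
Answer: -348305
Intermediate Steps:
c(s, U) = U + s
T + c(Y(-4), 589) = -348890 + (589 - 4) = -348890 + 585 = -348305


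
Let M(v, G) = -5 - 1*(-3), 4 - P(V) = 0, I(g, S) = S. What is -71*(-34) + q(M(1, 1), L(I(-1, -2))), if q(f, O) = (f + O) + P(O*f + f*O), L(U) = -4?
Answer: 2412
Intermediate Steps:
P(V) = 4 (P(V) = 4 - 1*0 = 4 + 0 = 4)
M(v, G) = -2 (M(v, G) = -5 + 3 = -2)
q(f, O) = 4 + O + f (q(f, O) = (f + O) + 4 = (O + f) + 4 = 4 + O + f)
-71*(-34) + q(M(1, 1), L(I(-1, -2))) = -71*(-34) + (4 - 4 - 2) = 2414 - 2 = 2412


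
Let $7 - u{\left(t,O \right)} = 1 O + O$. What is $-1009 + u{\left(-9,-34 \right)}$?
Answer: $-934$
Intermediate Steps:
$u{\left(t,O \right)} = 7 - 2 O$ ($u{\left(t,O \right)} = 7 - \left(1 O + O\right) = 7 - \left(O + O\right) = 7 - 2 O$)
$-1009 + u{\left(-9,-34 \right)} = -1009 + \left(7 - -68\right) = -1009 + \left(7 + 68\right) = -1009 + 75 = -934$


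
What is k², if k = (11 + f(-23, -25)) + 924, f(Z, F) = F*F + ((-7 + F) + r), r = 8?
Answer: 2359296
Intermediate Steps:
f(Z, F) = 1 + F + F² (f(Z, F) = F*F + ((-7 + F) + 8) = F² + (1 + F) = 1 + F + F²)
k = 1536 (k = (11 + (1 - 25 + (-25)²)) + 924 = (11 + (1 - 25 + 625)) + 924 = (11 + 601) + 924 = 612 + 924 = 1536)
k² = 1536² = 2359296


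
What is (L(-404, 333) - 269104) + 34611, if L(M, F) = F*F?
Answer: -123604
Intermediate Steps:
L(M, F) = F²
(L(-404, 333) - 269104) + 34611 = (333² - 269104) + 34611 = (110889 - 269104) + 34611 = -158215 + 34611 = -123604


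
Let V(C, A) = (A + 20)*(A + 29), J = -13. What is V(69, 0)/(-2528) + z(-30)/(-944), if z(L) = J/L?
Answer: -514327/2237280 ≈ -0.22989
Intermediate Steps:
z(L) = -13/L
V(C, A) = (20 + A)*(29 + A)
V(69, 0)/(-2528) + z(-30)/(-944) = (580 + 0**2 + 49*0)/(-2528) - 13/(-30)/(-944) = (580 + 0 + 0)*(-1/2528) - 13*(-1/30)*(-1/944) = 580*(-1/2528) + (13/30)*(-1/944) = -145/632 - 13/28320 = -514327/2237280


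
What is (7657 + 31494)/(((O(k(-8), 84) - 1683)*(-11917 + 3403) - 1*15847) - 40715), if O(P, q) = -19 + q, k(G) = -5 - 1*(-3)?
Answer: 5593/1959870 ≈ 0.0028538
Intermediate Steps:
k(G) = -2 (k(G) = -5 + 3 = -2)
(7657 + 31494)/(((O(k(-8), 84) - 1683)*(-11917 + 3403) - 1*15847) - 40715) = (7657 + 31494)/((((-19 + 84) - 1683)*(-11917 + 3403) - 1*15847) - 40715) = 39151/(((65 - 1683)*(-8514) - 15847) - 40715) = 39151/((-1618*(-8514) - 15847) - 40715) = 39151/((13775652 - 15847) - 40715) = 39151/(13759805 - 40715) = 39151/13719090 = 39151*(1/13719090) = 5593/1959870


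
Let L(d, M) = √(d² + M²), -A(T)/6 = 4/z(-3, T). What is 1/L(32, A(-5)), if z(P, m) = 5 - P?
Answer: √1033/1033 ≈ 0.031114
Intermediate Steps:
A(T) = -3 (A(T) = -24/(5 - 1*(-3)) = -24/(5 + 3) = -24/8 = -6*½ = -3)
L(d, M) = √(M² + d²)
1/L(32, A(-5)) = 1/(√((-3)² + 32²)) = 1/(√(9 + 1024)) = 1/(√1033) = √1033/1033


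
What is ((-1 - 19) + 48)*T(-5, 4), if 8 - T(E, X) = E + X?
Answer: 252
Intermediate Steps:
T(E, X) = 8 - E - X (T(E, X) = 8 - (E + X) = 8 + (-E - X) = 8 - E - X)
((-1 - 19) + 48)*T(-5, 4) = ((-1 - 19) + 48)*(8 - 1*(-5) - 1*4) = (-20 + 48)*(8 + 5 - 4) = 28*9 = 252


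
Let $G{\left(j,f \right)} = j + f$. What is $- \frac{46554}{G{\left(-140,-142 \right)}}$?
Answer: $\frac{7759}{47} \approx 165.09$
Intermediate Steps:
$G{\left(j,f \right)} = f + j$
$- \frac{46554}{G{\left(-140,-142 \right)}} = - \frac{46554}{-142 - 140} = - \frac{46554}{-282} = \left(-46554\right) \left(- \frac{1}{282}\right) = \frac{7759}{47}$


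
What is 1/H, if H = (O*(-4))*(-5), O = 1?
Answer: 1/20 ≈ 0.050000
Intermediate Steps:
H = 20 (H = (1*(-4))*(-5) = -4*(-5) = 20)
1/H = 1/20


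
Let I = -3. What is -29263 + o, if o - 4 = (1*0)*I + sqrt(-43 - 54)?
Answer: -29259 + I*sqrt(97) ≈ -29259.0 + 9.8489*I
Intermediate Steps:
o = 4 + I*sqrt(97) (o = 4 + ((1*0)*(-3) + sqrt(-43 - 54)) = 4 + (0*(-3) + sqrt(-97)) = 4 + (0 + I*sqrt(97)) = 4 + I*sqrt(97) ≈ 4.0 + 9.8489*I)
-29263 + o = -29263 + (4 + I*sqrt(97)) = -29259 + I*sqrt(97)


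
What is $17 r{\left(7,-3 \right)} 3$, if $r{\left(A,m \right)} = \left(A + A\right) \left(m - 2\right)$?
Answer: $-3570$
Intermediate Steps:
$r{\left(A,m \right)} = 2 A \left(-2 + m\right)$
$17 r{\left(7,-3 \right)} 3 = 17 \cdot 2 \cdot 7 \left(-2 - 3\right) 3 = 17 \cdot 2 \cdot 7 \left(-5\right) 3 = 17 \left(-70\right) 3 = \left(-1190\right) 3 = -3570$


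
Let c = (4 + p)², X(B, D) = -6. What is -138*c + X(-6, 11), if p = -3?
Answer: -144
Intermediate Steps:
c = 1 (c = (4 - 3)² = 1² = 1)
-138*c + X(-6, 11) = -138*1 - 6 = -138 - 6 = -144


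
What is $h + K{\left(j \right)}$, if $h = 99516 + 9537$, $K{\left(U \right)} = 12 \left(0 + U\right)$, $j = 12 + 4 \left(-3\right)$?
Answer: $109053$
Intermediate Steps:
$j = 0$ ($j = 12 - 12 = 0$)
$K{\left(U \right)} = 12 U$
$h = 109053$
$h + K{\left(j \right)} = 109053 + 12 \cdot 0 = 109053 + 0 = 109053$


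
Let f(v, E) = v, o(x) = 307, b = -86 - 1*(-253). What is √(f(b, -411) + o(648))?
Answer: √474 ≈ 21.772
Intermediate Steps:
b = 167 (b = -86 + 253 = 167)
√(f(b, -411) + o(648)) = √(167 + 307) = √474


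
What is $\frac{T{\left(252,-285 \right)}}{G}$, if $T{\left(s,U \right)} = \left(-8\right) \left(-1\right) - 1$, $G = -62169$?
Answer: $- \frac{7}{62169} \approx -0.0001126$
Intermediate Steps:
$T{\left(s,U \right)} = 7$ ($T{\left(s,U \right)} = 8 - 1 = 7$)
$\frac{T{\left(252,-285 \right)}}{G} = \frac{7}{-62169} = 7 \left(- \frac{1}{62169}\right) = - \frac{7}{62169}$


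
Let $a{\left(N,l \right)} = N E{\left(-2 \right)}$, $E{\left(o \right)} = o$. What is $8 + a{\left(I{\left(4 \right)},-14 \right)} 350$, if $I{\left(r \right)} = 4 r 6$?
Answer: $-67192$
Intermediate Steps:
$I{\left(r \right)} = 24 r$
$a{\left(N,l \right)} = - 2 N$ ($a{\left(N,l \right)} = N \left(-2\right) = - 2 N$)
$8 + a{\left(I{\left(4 \right)},-14 \right)} 350 = 8 + - 2 \cdot 24 \cdot 4 \cdot 350 = 8 + \left(-2\right) 96 \cdot 350 = 8 - 67200 = -67192$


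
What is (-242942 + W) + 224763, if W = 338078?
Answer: 319899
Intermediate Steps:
(-242942 + W) + 224763 = (-242942 + 338078) + 224763 = 95136 + 224763 = 319899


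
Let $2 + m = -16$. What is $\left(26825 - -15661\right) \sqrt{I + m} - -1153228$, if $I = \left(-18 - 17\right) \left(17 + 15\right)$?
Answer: $1153228 + 42486 i \sqrt{1138} \approx 1.1532 \cdot 10^{6} + 1.4332 \cdot 10^{6} i$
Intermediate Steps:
$m = -18$ ($m = -2 - 16 = -18$)
$I = -1120$ ($I = \left(-35\right) 32 = -1120$)
$\left(26825 - -15661\right) \sqrt{I + m} - -1153228 = \left(26825 - -15661\right) \sqrt{-1120 - 18} - -1153228 = \left(26825 + 15661\right) \sqrt{-1138} + 1153228 = 42486 i \sqrt{1138} + 1153228 = 1153228 + 42486 i \sqrt{1138}$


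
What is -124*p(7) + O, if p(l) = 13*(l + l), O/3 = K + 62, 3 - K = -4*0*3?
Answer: -22373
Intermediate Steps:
K = 3 (K = 3 - (-4*0)*3 = 3 - 0*3 = 3 - 1*0 = 3 + 0 = 3)
O = 195 (O = 3*(3 + 62) = 3*65 = 195)
p(l) = 26*l (p(l) = 13*(2*l) = 26*l)
-124*p(7) + O = -3224*7 + 195 = -124*182 + 195 = -22568 + 195 = -22373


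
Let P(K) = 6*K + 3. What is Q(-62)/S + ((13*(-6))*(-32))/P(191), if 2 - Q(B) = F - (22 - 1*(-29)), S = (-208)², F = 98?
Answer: 35978413/16570112 ≈ 2.1713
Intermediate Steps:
S = 43264
P(K) = 3 + 6*K
Q(B) = -45 (Q(B) = 2 - (98 - (22 - 1*(-29))) = 2 - (98 - (22 + 29)) = 2 - (98 - 1*51) = 2 - (98 - 51) = 2 - 1*47 = 2 - 47 = -45)
Q(-62)/S + ((13*(-6))*(-32))/P(191) = -45/43264 + ((13*(-6))*(-32))/(3 + 6*191) = -45*1/43264 + (-78*(-32))/(3 + 1146) = -45/43264 + 2496/1149 = -45/43264 + 2496*(1/1149) = -45/43264 + 832/383 = 35978413/16570112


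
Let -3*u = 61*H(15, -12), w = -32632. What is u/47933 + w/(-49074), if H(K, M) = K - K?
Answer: 16316/24537 ≈ 0.66496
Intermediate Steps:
H(K, M) = 0
u = 0 (u = -61*0/3 = -⅓*0 = 0)
u/47933 + w/(-49074) = 0/47933 - 32632/(-49074) = 0*(1/47933) - 32632*(-1/49074) = 0 + 16316/24537 = 16316/24537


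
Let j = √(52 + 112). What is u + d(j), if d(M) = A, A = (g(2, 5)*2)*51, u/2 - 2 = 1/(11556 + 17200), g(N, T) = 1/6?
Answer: 301939/14378 ≈ 21.000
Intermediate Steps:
g(N, T) = ⅙
j = 2*√41 (j = √164 = 2*√41 ≈ 12.806)
u = 57513/14378 (u = 4 + 2/(11556 + 17200) = 4 + 2/28756 = 4 + 2*(1/28756) = 4 + 1/14378 = 57513/14378 ≈ 4.0001)
A = 17 (A = ((⅙)*2)*51 = (⅓)*51 = 17)
d(M) = 17
u + d(j) = 57513/14378 + 17 = 301939/14378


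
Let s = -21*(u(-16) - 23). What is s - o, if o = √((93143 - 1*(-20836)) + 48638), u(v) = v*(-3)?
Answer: -525 - √162617 ≈ -928.26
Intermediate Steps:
u(v) = -3*v
o = √162617 (o = √((93143 + 20836) + 48638) = √(113979 + 48638) = √162617 ≈ 403.26)
s = -525 (s = -21*(-3*(-16) - 23) = -21*(48 - 23) = -21*25 = -525)
s - o = -525 - √162617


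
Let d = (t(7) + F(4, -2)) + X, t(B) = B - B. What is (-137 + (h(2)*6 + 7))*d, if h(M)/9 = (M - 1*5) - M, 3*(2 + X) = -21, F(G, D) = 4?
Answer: 2000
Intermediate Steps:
t(B) = 0
X = -9 (X = -2 + (1/3)*(-21) = -2 - 7 = -9)
h(M) = -45 (h(M) = 9*((M - 1*5) - M) = 9*((M - 5) - M) = 9*((-5 + M) - M) = 9*(-5) = -45)
d = -5 (d = (0 + 4) - 9 = 4 - 9 = -5)
(-137 + (h(2)*6 + 7))*d = (-137 + (-45*6 + 7))*(-5) = (-137 + (-270 + 7))*(-5) = (-137 - 263)*(-5) = -400*(-5) = 2000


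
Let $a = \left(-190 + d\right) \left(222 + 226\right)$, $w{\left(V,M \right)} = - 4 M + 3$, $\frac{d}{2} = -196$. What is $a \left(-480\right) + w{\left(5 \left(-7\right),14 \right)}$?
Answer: $125153227$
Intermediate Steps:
$d = -392$ ($d = 2 \left(-196\right) = -392$)
$w{\left(V,M \right)} = 3 - 4 M$
$a = -260736$ ($a = \left(-190 - 392\right) \left(222 + 226\right) = \left(-582\right) 448 = -260736$)
$a \left(-480\right) + w{\left(5 \left(-7\right),14 \right)} = \left(-260736\right) \left(-480\right) + \left(3 - 56\right) = 125153280 + \left(3 - 56\right) = 125153280 - 53 = 125153227$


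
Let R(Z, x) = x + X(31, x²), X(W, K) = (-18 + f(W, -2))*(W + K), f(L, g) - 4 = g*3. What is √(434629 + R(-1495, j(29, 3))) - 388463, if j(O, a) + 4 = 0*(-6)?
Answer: -388463 + √433685 ≈ -3.8780e+5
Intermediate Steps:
f(L, g) = 4 + 3*g (f(L, g) = 4 + g*3 = 4 + 3*g)
j(O, a) = -4 (j(O, a) = -4 + 0*(-6) = -4 + 0 = -4)
X(W, K) = -20*K - 20*W (X(W, K) = (-18 + (4 + 3*(-2)))*(W + K) = (-18 + (4 - 6))*(K + W) = (-18 - 2)*(K + W) = -20*(K + W) = -20*K - 20*W)
R(Z, x) = -620 + x - 20*x² (R(Z, x) = x + (-20*x² - 20*31) = x + (-20*x² - 620) = x + (-620 - 20*x²) = -620 + x - 20*x²)
√(434629 + R(-1495, j(29, 3))) - 388463 = √(434629 + (-620 - 4 - 20*(-4)²)) - 388463 = √(434629 + (-620 - 4 - 20*16)) - 388463 = √(434629 + (-620 - 4 - 320)) - 388463 = √(434629 - 944) - 388463 = √433685 - 388463 = -388463 + √433685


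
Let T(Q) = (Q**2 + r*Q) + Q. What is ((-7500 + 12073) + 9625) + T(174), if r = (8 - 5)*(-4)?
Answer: 42560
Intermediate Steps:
r = -12 (r = 3*(-4) = -12)
T(Q) = Q**2 - 11*Q (T(Q) = (Q**2 - 12*Q) + Q = Q**2 - 11*Q)
((-7500 + 12073) + 9625) + T(174) = ((-7500 + 12073) + 9625) + 174*(-11 + 174) = (4573 + 9625) + 174*163 = 14198 + 28362 = 42560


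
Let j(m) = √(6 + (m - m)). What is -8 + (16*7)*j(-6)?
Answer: -8 + 112*√6 ≈ 266.34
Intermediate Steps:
j(m) = √6 (j(m) = √(6 + 0) = √6)
-8 + (16*7)*j(-6) = -8 + (16*7)*√6 = -8 + 112*√6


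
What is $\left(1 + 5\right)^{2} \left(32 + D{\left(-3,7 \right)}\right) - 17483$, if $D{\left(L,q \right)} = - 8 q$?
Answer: $-18347$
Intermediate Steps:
$\left(1 + 5\right)^{2} \left(32 + D{\left(-3,7 \right)}\right) - 17483 = \left(1 + 5\right)^{2} \left(32 - 56\right) - 17483 = 6^{2} \left(32 - 56\right) - 17483 = 36 \left(-24\right) - 17483 = -864 - 17483 = -18347$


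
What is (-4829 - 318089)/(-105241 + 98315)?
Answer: 161459/3463 ≈ 46.624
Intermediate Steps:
(-4829 - 318089)/(-105241 + 98315) = -322918/(-6926) = -322918*(-1/6926) = 161459/3463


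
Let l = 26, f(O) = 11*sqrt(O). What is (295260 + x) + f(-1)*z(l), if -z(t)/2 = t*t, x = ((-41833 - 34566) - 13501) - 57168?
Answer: 148192 - 14872*I ≈ 1.4819e+5 - 14872.0*I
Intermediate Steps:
x = -147068 (x = (-76399 - 13501) - 57168 = -89900 - 57168 = -147068)
z(t) = -2*t**2 (z(t) = -2*t*t = -2*t**2)
(295260 + x) + f(-1)*z(l) = (295260 - 147068) + (11*sqrt(-1))*(-2*26**2) = 148192 + (11*I)*(-2*676) = 148192 + (11*I)*(-1352) = 148192 - 14872*I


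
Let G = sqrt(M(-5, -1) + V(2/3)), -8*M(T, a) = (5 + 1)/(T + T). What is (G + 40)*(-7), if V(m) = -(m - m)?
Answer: -280 - 7*sqrt(30)/20 ≈ -281.92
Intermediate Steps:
M(T, a) = -3/(8*T) (M(T, a) = -(5 + 1)/(8*(T + T)) = -3/(4*(2*T)) = -3*1/(2*T)/4 = -3/(8*T))
V(m) = 0 (V(m) = -1*0 = 0)
G = sqrt(30)/20 (G = sqrt(-3/8/(-5) + 0) = sqrt(-3/8*(-1/5) + 0) = sqrt(3/40 + 0) = sqrt(3/40) = sqrt(30)/20 ≈ 0.27386)
(G + 40)*(-7) = (sqrt(30)/20 + 40)*(-7) = (40 + sqrt(30)/20)*(-7) = -280 - 7*sqrt(30)/20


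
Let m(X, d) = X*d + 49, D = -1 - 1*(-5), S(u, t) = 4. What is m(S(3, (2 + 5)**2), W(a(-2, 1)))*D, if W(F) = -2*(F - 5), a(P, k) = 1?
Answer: 324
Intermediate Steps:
D = 4 (D = -1 + 5 = 4)
W(F) = 10 - 2*F (W(F) = -2*(-5 + F) = 10 - 2*F)
m(X, d) = 49 + X*d
m(S(3, (2 + 5)**2), W(a(-2, 1)))*D = (49 + 4*(10 - 2*1))*4 = (49 + 4*(10 - 2))*4 = (49 + 4*8)*4 = (49 + 32)*4 = 81*4 = 324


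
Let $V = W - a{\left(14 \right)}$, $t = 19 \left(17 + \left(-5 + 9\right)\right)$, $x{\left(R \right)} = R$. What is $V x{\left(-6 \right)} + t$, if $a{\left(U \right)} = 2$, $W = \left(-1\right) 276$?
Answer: $2067$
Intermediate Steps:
$W = -276$
$t = 399$ ($t = 19 \left(17 + 4\right) = 19 \cdot 21 = 399$)
$V = -278$ ($V = -276 - 2 = -278$)
$V x{\left(-6 \right)} + t = \left(-278\right) \left(-6\right) + 399 = 1668 + 399 = 2067$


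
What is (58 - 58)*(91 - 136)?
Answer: 0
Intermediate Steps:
(58 - 58)*(91 - 136) = 0*(-45) = 0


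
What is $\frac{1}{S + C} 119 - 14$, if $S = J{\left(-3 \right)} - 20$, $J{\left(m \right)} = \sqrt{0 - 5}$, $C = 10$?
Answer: $- \frac{76}{3} - \frac{17 i \sqrt{5}}{15} \approx -25.333 - 2.5342 i$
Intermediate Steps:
$J{\left(m \right)} = i \sqrt{5}$ ($J{\left(m \right)} = \sqrt{-5} = i \sqrt{5}$)
$S = -20 + i \sqrt{5}$ ($S = i \sqrt{5} - 20 = -20 + i \sqrt{5} \approx -20.0 + 2.2361 i$)
$\frac{1}{S + C} 119 - 14 = \frac{1}{\left(-20 + i \sqrt{5}\right) + 10} \cdot 119 - 14 = \frac{1}{-10 + i \sqrt{5}} \cdot 119 - 14 = \frac{119}{-10 + i \sqrt{5}} - 14 = -14 + \frac{119}{-10 + i \sqrt{5}}$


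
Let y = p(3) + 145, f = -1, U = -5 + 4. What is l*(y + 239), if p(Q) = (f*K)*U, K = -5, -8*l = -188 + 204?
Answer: -758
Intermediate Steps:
l = -2 (l = -(-188 + 204)/8 = -⅛*16 = -2)
U = -1
p(Q) = -5 (p(Q) = -1*(-5)*(-1) = 5*(-1) = -5)
y = 140 (y = -5 + 145 = 140)
l*(y + 239) = -2*(140 + 239) = -2*379 = -758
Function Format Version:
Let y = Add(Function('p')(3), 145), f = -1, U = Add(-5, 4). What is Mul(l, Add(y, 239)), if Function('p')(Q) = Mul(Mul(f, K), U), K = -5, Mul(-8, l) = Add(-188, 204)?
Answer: -758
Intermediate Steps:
l = -2 (l = Mul(Rational(-1, 8), Add(-188, 204)) = Mul(Rational(-1, 8), 16) = -2)
U = -1
Function('p')(Q) = -5 (Function('p')(Q) = Mul(Mul(-1, -5), -1) = Mul(5, -1) = -5)
y = 140 (y = Add(-5, 145) = 140)
Mul(l, Add(y, 239)) = Mul(-2, Add(140, 239)) = Mul(-2, 379) = -758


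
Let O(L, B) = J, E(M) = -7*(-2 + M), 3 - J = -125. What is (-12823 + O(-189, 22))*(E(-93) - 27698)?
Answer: 343183935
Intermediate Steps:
J = 128 (J = 3 - 1*(-125) = 3 + 125 = 128)
E(M) = 14 - 7*M
O(L, B) = 128
(-12823 + O(-189, 22))*(E(-93) - 27698) = (-12823 + 128)*((14 - 7*(-93)) - 27698) = -12695*((14 + 651) - 27698) = -12695*(665 - 27698) = -12695*(-27033) = 343183935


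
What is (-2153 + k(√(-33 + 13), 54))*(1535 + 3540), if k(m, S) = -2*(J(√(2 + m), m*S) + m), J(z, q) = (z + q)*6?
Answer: -10926475 - 60900*√(2 + 2*I*√5) - 6597500*I*√5 ≈ -1.104e+7 - 1.4826e+7*I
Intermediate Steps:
J(z, q) = 6*q + 6*z (J(z, q) = (q + z)*6 = 6*q + 6*z)
k(m, S) = -12*√(2 + m) - 2*m - 12*S*m (k(m, S) = -2*((6*(m*S) + 6*√(2 + m)) + m) = -2*((6*(S*m) + 6*√(2 + m)) + m) = -2*((6*S*m + 6*√(2 + m)) + m) = -2*((6*√(2 + m) + 6*S*m) + m) = -2*(m + 6*√(2 + m) + 6*S*m) = -12*√(2 + m) - 2*m - 12*S*m)
(-2153 + k(√(-33 + 13), 54))*(1535 + 3540) = (-2153 + (-12*√(2 + √(-33 + 13)) - 2*√(-33 + 13) - 12*54*√(-33 + 13)))*(1535 + 3540) = (-2153 + (-12*√(2 + √(-20)) - 4*I*√5 - 12*54*√(-20)))*5075 = (-2153 + (-12*√(2 + 2*I*√5) - 4*I*√5 - 12*54*2*I*√5))*5075 = (-2153 + (-12*√(2 + 2*I*√5) - 4*I*√5 - 1296*I*√5))*5075 = (-2153 + (-12*√(2 + 2*I*√5) - 1300*I*√5))*5075 = (-2153 - 12*√(2 + 2*I*√5) - 1300*I*√5)*5075 = -10926475 - 60900*√(2 + 2*I*√5) - 6597500*I*√5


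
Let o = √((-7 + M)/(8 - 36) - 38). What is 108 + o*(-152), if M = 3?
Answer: 108 - 152*I*√1855/7 ≈ 108.0 - 935.23*I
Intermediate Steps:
o = I*√1855/7 (o = √((-7 + 3)/(8 - 36) - 38) = √(-4/(-28) - 38) = √(-4*(-1/28) - 38) = √(⅐ - 38) = √(-265/7) = I*√1855/7 ≈ 6.1528*I)
108 + o*(-152) = 108 + (I*√1855/7)*(-152) = 108 - 152*I*√1855/7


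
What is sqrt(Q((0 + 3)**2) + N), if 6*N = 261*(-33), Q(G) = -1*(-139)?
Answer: I*sqrt(5186)/2 ≈ 36.007*I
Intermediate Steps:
Q(G) = 139
N = -2871/2 (N = (261*(-33))/6 = (1/6)*(-8613) = -2871/2 ≈ -1435.5)
sqrt(Q((0 + 3)**2) + N) = sqrt(139 - 2871/2) = sqrt(-2593/2) = I*sqrt(5186)/2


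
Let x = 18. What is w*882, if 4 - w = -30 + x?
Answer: 14112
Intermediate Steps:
w = 16 (w = 4 - (-30 + 18) = 4 - 1*(-12) = 4 + 12 = 16)
w*882 = 16*882 = 14112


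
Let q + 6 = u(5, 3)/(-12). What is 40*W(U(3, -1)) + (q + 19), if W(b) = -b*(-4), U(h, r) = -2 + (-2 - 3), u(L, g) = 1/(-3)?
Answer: -39851/36 ≈ -1107.0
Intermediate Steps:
u(L, g) = -⅓
q = -215/36 (q = -6 - ⅓/(-12) = -6 - ⅓*(-1/12) = -6 + 1/36 = -215/36 ≈ -5.9722)
U(h, r) = -7 (U(h, r) = -2 - 5 = -7)
W(b) = 4*b
40*W(U(3, -1)) + (q + 19) = 40*(4*(-7)) + (-215/36 + 19) = 40*(-28) + 469/36 = -1120 + 469/36 = -39851/36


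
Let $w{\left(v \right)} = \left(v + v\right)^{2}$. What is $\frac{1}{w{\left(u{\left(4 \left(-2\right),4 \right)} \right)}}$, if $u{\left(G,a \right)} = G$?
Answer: $\frac{1}{256} \approx 0.0039063$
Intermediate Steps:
$w{\left(v \right)} = 4 v^{2}$ ($w{\left(v \right)} = \left(2 v\right)^{2} = 4 v^{2}$)
$\frac{1}{w{\left(u{\left(4 \left(-2\right),4 \right)} \right)}} = \frac{1}{4 \left(4 \left(-2\right)\right)^{2}} = \frac{1}{4 \left(-8\right)^{2}} = \frac{1}{4 \cdot 64} = \frac{1}{256}$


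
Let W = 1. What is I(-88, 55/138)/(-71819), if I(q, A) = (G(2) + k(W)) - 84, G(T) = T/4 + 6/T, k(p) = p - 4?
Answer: 167/143638 ≈ 0.0011626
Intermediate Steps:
k(p) = -4 + p
G(T) = 6/T + T/4 (G(T) = T*(¼) + 6/T = T/4 + 6/T = 6/T + T/4)
I(q, A) = -167/2 (I(q, A) = ((6/2 + (¼)*2) + (-4 + 1)) - 84 = ((6*(½) + ½) - 3) - 84 = ((3 + ½) - 3) - 84 = (7/2 - 3) - 84 = ½ - 84 = -167/2)
I(-88, 55/138)/(-71819) = -167/2/(-71819) = -167/2*(-1/71819) = 167/143638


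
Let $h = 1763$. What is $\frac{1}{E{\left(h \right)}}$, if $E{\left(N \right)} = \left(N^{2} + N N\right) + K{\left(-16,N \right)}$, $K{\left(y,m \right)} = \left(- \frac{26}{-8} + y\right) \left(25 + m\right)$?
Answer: $\frac{1}{6193541} \approx 1.6146 \cdot 10^{-7}$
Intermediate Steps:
$K{\left(y,m \right)} = \left(25 + m\right) \left(\frac{13}{4} + y\right)$ ($K{\left(y,m \right)} = \left(\left(-26\right) \left(- \frac{1}{8}\right) + y\right) \left(25 + m\right) = \left(\frac{13}{4} + y\right) \left(25 + m\right) = \left(25 + m\right) \left(\frac{13}{4} + y\right)$)
$E{\left(N \right)} = - \frac{1275}{4} + 2 N^{2} - \frac{51 N}{4}$ ($E{\left(N \right)} = \left(N^{2} + N N\right) + \left(\frac{325}{4} + 25 \left(-16\right) + \frac{13 N}{4} + N \left(-16\right)\right) = \left(N^{2} + N^{2}\right) + \left(\frac{325}{4} - 400 + \frac{13 N}{4} - 16 N\right) = 2 N^{2} - \left(\frac{1275}{4} + \frac{51 N}{4}\right) = - \frac{1275}{4} + 2 N^{2} - \frac{51 N}{4}$)
$\frac{1}{E{\left(h \right)}} = \frac{1}{- \frac{1275}{4} + 2 \cdot 1763^{2} - \frac{89913}{4}} = \frac{1}{- \frac{1275}{4} + 2 \cdot 3108169 - \frac{89913}{4}} = \frac{1}{- \frac{1275}{4} + 6216338 - \frac{89913}{4}} = \frac{1}{6193541}$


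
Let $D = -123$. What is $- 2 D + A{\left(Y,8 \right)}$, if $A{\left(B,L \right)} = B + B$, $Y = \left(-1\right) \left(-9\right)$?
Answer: $264$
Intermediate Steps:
$Y = 9$
$A{\left(B,L \right)} = 2 B$
$- 2 D + A{\left(Y,8 \right)} = \left(-2\right) \left(-123\right) + 2 \cdot 9 = 246 + 18 = 264$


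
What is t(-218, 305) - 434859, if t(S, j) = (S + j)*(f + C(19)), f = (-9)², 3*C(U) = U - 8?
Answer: -427493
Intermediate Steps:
C(U) = -8/3 + U/3 (C(U) = (U - 8)/3 = (-8 + U)/3 = -8/3 + U/3)
f = 81
t(S, j) = 254*S/3 + 254*j/3 (t(S, j) = (S + j)*(81 + (-8/3 + (⅓)*19)) = (S + j)*(81 + (-8/3 + 19/3)) = (S + j)*(81 + 11/3) = (S + j)*(254/3) = 254*S/3 + 254*j/3)
t(-218, 305) - 434859 = ((254/3)*(-218) + (254/3)*305) - 434859 = (-55372/3 + 77470/3) - 434859 = 7366 - 434859 = -427493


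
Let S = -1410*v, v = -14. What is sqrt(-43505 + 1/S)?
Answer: I*sqrt(4238122229565)/9870 ≈ 208.58*I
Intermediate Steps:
S = 19740 (S = -1410*(-14) = 19740)
sqrt(-43505 + 1/S) = sqrt(-43505 + 1/19740) = sqrt(-858788699/19740) = I*sqrt(4238122229565)/9870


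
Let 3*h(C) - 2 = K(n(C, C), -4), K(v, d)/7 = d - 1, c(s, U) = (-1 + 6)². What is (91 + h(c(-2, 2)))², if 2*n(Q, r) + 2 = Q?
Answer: 6400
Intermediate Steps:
c(s, U) = 25 (c(s, U) = 5² = 25)
n(Q, r) = -1 + Q/2
K(v, d) = -7 + 7*d (K(v, d) = 7*(d - 1) = 7*(-1 + d) = -7 + 7*d)
h(C) = -11 (h(C) = ⅔ + (-7 + 7*(-4))/3 = ⅔ + (-7 - 28)/3 = ⅔ + (⅓)*(-35) = ⅔ - 35/3 = -11)
(91 + h(c(-2, 2)))² = (91 - 11)² = 80² = 6400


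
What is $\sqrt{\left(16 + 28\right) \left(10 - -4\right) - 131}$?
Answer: $\sqrt{485} \approx 22.023$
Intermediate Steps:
$\sqrt{\left(16 + 28\right) \left(10 - -4\right) - 131} = \sqrt{44 \left(10 + 4\right) - 131} = \sqrt{44 \cdot 14 - 131} = \sqrt{616 - 131} = \sqrt{485}$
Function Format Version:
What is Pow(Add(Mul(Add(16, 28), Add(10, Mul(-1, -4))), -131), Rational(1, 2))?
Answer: Pow(485, Rational(1, 2)) ≈ 22.023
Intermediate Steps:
Pow(Add(Mul(Add(16, 28), Add(10, Mul(-1, -4))), -131), Rational(1, 2)) = Pow(Add(Mul(44, Add(10, 4)), -131), Rational(1, 2)) = Pow(Add(Mul(44, 14), -131), Rational(1, 2)) = Pow(Add(616, -131), Rational(1, 2)) = Pow(485, Rational(1, 2))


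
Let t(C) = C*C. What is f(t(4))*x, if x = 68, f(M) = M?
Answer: 1088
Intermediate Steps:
t(C) = C²
f(t(4))*x = 4²*68 = 16*68 = 1088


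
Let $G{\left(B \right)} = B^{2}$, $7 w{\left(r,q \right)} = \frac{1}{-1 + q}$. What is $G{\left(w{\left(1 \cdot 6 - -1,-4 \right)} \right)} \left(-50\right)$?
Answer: $- \frac{2}{49} \approx -0.040816$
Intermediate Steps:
$w{\left(r,q \right)} = \frac{1}{7 \left(-1 + q\right)}$
$G{\left(w{\left(1 \cdot 6 - -1,-4 \right)} \right)} \left(-50\right) = \left(\frac{1}{7 \left(-1 - 4\right)}\right)^{2} \left(-50\right) = \left(\frac{1}{7 \left(-5\right)}\right)^{2} \left(-50\right) = \left(\frac{1}{7} \left(- \frac{1}{5}\right)\right)^{2} \left(-50\right) = \left(- \frac{1}{35}\right)^{2} \left(-50\right) = \frac{1}{1225} \left(-50\right) = - \frac{2}{49}$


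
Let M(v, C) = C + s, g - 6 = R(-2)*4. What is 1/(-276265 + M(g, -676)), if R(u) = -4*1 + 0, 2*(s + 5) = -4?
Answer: -1/276948 ≈ -3.6108e-6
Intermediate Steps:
s = -7 (s = -5 + (½)*(-4) = -5 - 2 = -7)
R(u) = -4 (R(u) = -4 + 0 = -4)
g = -10 (g = 6 - 4*4 = 6 - 16 = -10)
M(v, C) = -7 + C (M(v, C) = C - 7 = -7 + C)
1/(-276265 + M(g, -676)) = 1/(-276265 + (-7 - 676)) = 1/(-276265 - 683) = 1/(-276948) = -1/276948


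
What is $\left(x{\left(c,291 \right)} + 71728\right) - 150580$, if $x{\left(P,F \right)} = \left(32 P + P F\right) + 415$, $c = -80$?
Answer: $-104277$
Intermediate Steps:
$x{\left(P,F \right)} = 415 + 32 P + F P$ ($x{\left(P,F \right)} = \left(32 P + F P\right) + 415 = 415 + 32 P + F P$)
$\left(x{\left(c,291 \right)} + 71728\right) - 150580 = \left(\left(415 + 32 \left(-80\right) + 291 \left(-80\right)\right) + 71728\right) - 150580 = \left(\left(415 - 2560 - 23280\right) + 71728\right) - 150580 = \left(-25425 + 71728\right) - 150580 = 46303 - 150580 = -104277$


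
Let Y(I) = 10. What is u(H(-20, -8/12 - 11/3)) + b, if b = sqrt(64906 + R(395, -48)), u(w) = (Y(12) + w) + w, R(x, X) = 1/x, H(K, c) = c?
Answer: 4/3 + sqrt(10126959045)/395 ≈ 256.10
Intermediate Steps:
u(w) = 10 + 2*w (u(w) = (10 + w) + w = 10 + 2*w)
b = sqrt(10126959045)/395 (b = sqrt(64906 + 1/395) = sqrt(25637871/395) = sqrt(10126959045)/395 ≈ 254.77)
u(H(-20, -8/12 - 11/3)) + b = (10 + 2*(-8/12 - 11/3)) + sqrt(10126959045)/395 = (10 + 2*(-8*1/12 - 11*1/3)) + sqrt(10126959045)/395 = (10 + 2*(-2/3 - 11/3)) + sqrt(10126959045)/395 = (10 + 2*(-13/3)) + sqrt(10126959045)/395 = (10 - 26/3) + sqrt(10126959045)/395 = 4/3 + sqrt(10126959045)/395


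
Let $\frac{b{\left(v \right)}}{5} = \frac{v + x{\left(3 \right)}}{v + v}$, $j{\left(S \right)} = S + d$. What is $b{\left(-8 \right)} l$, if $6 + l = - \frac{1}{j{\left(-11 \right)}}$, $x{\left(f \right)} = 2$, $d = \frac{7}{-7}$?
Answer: $- \frac{355}{32} \approx -11.094$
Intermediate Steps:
$d = -1$ ($d = 7 \left(- \frac{1}{7}\right) = -1$)
$j{\left(S \right)} = -1 + S$ ($j{\left(S \right)} = S - 1 = -1 + S$)
$l = - \frac{71}{12}$ ($l = -6 - \frac{1}{-1 - 11} = -6 - \frac{1}{-12} = -6 - - \frac{1}{12} = -6 + \frac{1}{12} = - \frac{71}{12} \approx -5.9167$)
$b{\left(v \right)} = \frac{5 \left(2 + v\right)}{2 v}$ ($b{\left(v \right)} = 5 \frac{v + 2}{v + v} = 5 \frac{2 + v}{2 v} = \frac{5 \left(2 + v\right)}{2 v}$)
$b{\left(-8 \right)} l = \left(\frac{5}{2} + \frac{5}{-8}\right) \left(- \frac{71}{12}\right) = \left(\frac{5}{2} + 5 \left(- \frac{1}{8}\right)\right) \left(- \frac{71}{12}\right) = \left(\frac{5}{2} - \frac{5}{8}\right) \left(- \frac{71}{12}\right) = \frac{15}{8} \left(- \frac{71}{12}\right) = - \frac{355}{32}$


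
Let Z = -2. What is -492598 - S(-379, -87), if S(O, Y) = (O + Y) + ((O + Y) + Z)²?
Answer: -711156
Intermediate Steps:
S(O, Y) = O + Y + (-2 + O + Y)² (S(O, Y) = (O + Y) + ((O + Y) - 2)² = (O + Y) + (-2 + O + Y)² = O + Y + (-2 + O + Y)²)
-492598 - S(-379, -87) = -492598 - (-379 - 87 + (-2 - 379 - 87)²) = -492598 - (-379 - 87 + (-468)²) = -492598 - (-379 - 87 + 219024) = -492598 - 1*218558 = -492598 - 218558 = -711156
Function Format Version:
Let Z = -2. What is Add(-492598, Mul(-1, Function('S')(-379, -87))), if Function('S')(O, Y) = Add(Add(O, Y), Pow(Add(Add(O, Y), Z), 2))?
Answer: -711156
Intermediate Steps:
Function('S')(O, Y) = Add(O, Y, Pow(Add(-2, O, Y), 2)) (Function('S')(O, Y) = Add(Add(O, Y), Pow(Add(Add(O, Y), -2), 2)) = Add(Add(O, Y), Pow(Add(-2, O, Y), 2)) = Add(O, Y, Pow(Add(-2, O, Y), 2)))
Add(-492598, Mul(-1, Function('S')(-379, -87))) = Add(-492598, Mul(-1, Add(-379, -87, Pow(Add(-2, -379, -87), 2)))) = Add(-492598, Mul(-1, Add(-379, -87, Pow(-468, 2)))) = Add(-492598, Mul(-1, Add(-379, -87, 219024))) = Add(-492598, Mul(-1, 218558)) = Add(-492598, -218558) = -711156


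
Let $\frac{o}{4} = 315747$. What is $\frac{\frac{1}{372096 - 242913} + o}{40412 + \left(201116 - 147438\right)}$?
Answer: $\frac{32631315761}{2430965694} \approx 13.423$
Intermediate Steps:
$o = 1262988$ ($o = 4 \cdot 315747 = 1262988$)
$\frac{\frac{1}{372096 - 242913} + o}{40412 + \left(201116 - 147438\right)} = \frac{\frac{1}{372096 - 242913} + 1262988}{40412 + \left(201116 - 147438\right)} = \frac{\frac{1}{129183} + 1262988}{40412 + \left(201116 - 147438\right)} = \frac{\frac{1}{129183} + 1262988}{40412 + 53678} = \frac{163156578805}{129183 \cdot 94090} = \frac{163156578805}{129183} \cdot \frac{1}{94090} = \frac{32631315761}{2430965694}$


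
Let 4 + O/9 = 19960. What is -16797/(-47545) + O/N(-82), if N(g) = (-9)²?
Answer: 316319731/142635 ≈ 2217.7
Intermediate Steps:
O = 179604 (O = -36 + 9*19960 = -36 + 179640 = 179604)
N(g) = 81
-16797/(-47545) + O/N(-82) = -16797/(-47545) + 179604/81 = -16797*(-1/47545) + 179604*(1/81) = 16797/47545 + 6652/3 = 316319731/142635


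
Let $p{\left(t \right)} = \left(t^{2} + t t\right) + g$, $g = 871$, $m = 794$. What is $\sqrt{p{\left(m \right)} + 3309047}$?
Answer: $\sqrt{4570790} \approx 2137.9$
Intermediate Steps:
$p{\left(t \right)} = 871 + 2 t^{2}$ ($p{\left(t \right)} = \left(t^{2} + t t\right) + 871 = \left(t^{2} + t^{2}\right) + 871 = 2 t^{2} + 871 = 871 + 2 t^{2}$)
$\sqrt{p{\left(m \right)} + 3309047} = \sqrt{\left(871 + 2 \cdot 794^{2}\right) + 3309047} = \sqrt{\left(871 + 2 \cdot 630436\right) + 3309047} = \sqrt{\left(871 + 1260872\right) + 3309047} = \sqrt{1261743 + 3309047} = \sqrt{4570790}$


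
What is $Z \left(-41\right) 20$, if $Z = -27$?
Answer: $22140$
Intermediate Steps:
$Z \left(-41\right) 20 = \left(-27\right) \left(-41\right) 20 = 1107 \cdot 20 = 22140$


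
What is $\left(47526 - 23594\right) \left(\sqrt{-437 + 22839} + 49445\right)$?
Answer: $1183317740 + 23932 \sqrt{22402} \approx 1.1869 \cdot 10^{9}$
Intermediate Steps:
$\left(47526 - 23594\right) \left(\sqrt{-437 + 22839} + 49445\right) = 23932 \left(\sqrt{22402} + 49445\right) = 23932 \left(49445 + \sqrt{22402}\right) = 1183317740 + 23932 \sqrt{22402}$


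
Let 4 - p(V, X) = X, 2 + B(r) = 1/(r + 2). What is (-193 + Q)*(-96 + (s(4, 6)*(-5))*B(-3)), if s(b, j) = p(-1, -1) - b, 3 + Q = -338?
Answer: 43254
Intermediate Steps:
Q = -341 (Q = -3 - 338 = -341)
B(r) = -2 + 1/(2 + r) (B(r) = -2 + 1/(r + 2) = -2 + 1/(2 + r))
p(V, X) = 4 - X
s(b, j) = 5 - b (s(b, j) = (4 - 1*(-1)) - b = (4 + 1) - b = 5 - b)
(-193 + Q)*(-96 + (s(4, 6)*(-5))*B(-3)) = (-193 - 341)*(-96 + ((5 - 1*4)*(-5))*((-3 - 2*(-3))/(2 - 3))) = -534*(-96 + ((5 - 4)*(-5))*((-3 + 6)/(-1))) = -534*(-96 + (1*(-5))*(-1*3)) = -534*(-96 - 5*(-3)) = -534*(-96 + 15) = -534*(-81) = 43254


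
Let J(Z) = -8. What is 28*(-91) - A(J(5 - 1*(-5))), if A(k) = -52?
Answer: -2496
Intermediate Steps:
28*(-91) - A(J(5 - 1*(-5))) = 28*(-91) - 1*(-52) = -2548 + 52 = -2496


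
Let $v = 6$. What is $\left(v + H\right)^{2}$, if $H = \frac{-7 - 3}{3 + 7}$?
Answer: $25$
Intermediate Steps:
$H = -1$ ($H = - \frac{10}{10} = \left(-10\right) \frac{1}{10} = -1$)
$\left(v + H\right)^{2} = \left(6 - 1\right)^{2} = 5^{2} = 25$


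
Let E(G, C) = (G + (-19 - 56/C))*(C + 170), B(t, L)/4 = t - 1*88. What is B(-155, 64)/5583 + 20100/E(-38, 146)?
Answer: -789882969/615862591 ≈ -1.2826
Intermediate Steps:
B(t, L) = -352 + 4*t (B(t, L) = 4*(t - 1*88) = 4*(t - 88) = 4*(-88 + t) = -352 + 4*t)
E(G, C) = (170 + C)*(-19 + G - 56/C) (E(G, C) = (G + (-19 - 56/C))*(170 + C) = (-19 + G - 56/C)*(170 + C) = (170 + C)*(-19 + G - 56/C))
B(-155, 64)/5583 + 20100/E(-38, 146) = (-352 + 4*(-155))/5583 + 20100/(-3286 - 9520/146 - 19*146 + 170*(-38) + 146*(-38)) = (-352 - 620)*(1/5583) + 20100/(-3286 - 9520*1/146 - 2774 - 6460 - 5548) = -972*1/5583 + 20100/(-3286 - 4760/73 - 2774 - 6460 - 5548) = -324/1861 + 20100/(-1323724/73) = -324/1861 + 20100*(-73/1323724) = -324/1861 - 366825/330931 = -789882969/615862591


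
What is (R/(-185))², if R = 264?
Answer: 69696/34225 ≈ 2.0364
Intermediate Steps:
(R/(-185))² = (264/(-185))² = (264*(-1/185))² = (-264/185)² = 69696/34225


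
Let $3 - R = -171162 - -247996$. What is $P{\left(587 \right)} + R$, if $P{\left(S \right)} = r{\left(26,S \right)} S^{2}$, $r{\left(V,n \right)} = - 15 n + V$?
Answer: $-3025048082$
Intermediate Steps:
$r{\left(V,n \right)} = V - 15 n$
$R = -76831$ ($R = 3 - \left(-171162 - -247996\right) = 3 - \left(-171162 + 247996\right) = 3 - 76834 = -76831$)
$P{\left(S \right)} = S^{2} \left(26 - 15 S\right)$ ($P{\left(S \right)} = \left(26 - 15 S\right) S^{2} = S^{2} \left(26 - 15 S\right)$)
$P{\left(587 \right)} + R = 587^{2} \left(26 - 8805\right) - 76831 = 344569 \left(26 - 8805\right) - 76831 = 344569 \left(-8779\right) - 76831 = -3024971251 - 76831 = -3025048082$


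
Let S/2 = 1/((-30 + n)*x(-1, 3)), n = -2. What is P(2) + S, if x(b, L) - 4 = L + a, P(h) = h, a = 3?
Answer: 319/160 ≈ 1.9937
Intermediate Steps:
x(b, L) = 7 + L (x(b, L) = 4 + (L + 3) = 4 + (3 + L) = 7 + L)
S = -1/160 (S = 2/(((-30 - 2)*(7 + 3))) = 2/((-32*10)) = 2/(-320) = 2*(-1/320) = -1/160 ≈ -0.0062500)
P(2) + S = 2 - 1/160 = 319/160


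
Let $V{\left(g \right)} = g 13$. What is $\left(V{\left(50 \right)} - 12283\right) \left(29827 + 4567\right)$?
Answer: $-400105402$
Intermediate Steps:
$V{\left(g \right)} = 13 g$
$\left(V{\left(50 \right)} - 12283\right) \left(29827 + 4567\right) = \left(13 \cdot 50 - 12283\right) \left(29827 + 4567\right) = \left(650 - 12283\right) 34394 = \left(-11633\right) 34394 = -400105402$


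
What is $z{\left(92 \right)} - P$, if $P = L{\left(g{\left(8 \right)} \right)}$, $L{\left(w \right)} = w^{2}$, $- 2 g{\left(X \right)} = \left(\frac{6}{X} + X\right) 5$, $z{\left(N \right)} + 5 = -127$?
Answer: $- \frac{39073}{64} \approx -610.52$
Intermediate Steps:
$z{\left(N \right)} = -132$ ($z{\left(N \right)} = -5 - 127 = -132$)
$g{\left(X \right)} = - \frac{15}{X} - \frac{5 X}{2}$ ($g{\left(X \right)} = - \frac{\left(\frac{6}{X} + X\right) 5}{2} = - \frac{\left(X + \frac{6}{X}\right) 5}{2} = - \frac{5 X + \frac{30}{X}}{2} = - \frac{15}{X} - \frac{5 X}{2}$)
$P = \frac{30625}{64}$ ($P = \left(- \frac{15}{8} - 20\right)^{2} = \left(- \frac{175}{8}\right)^{2} = \frac{30625}{64} \approx 478.52$)
$z{\left(92 \right)} - P = -132 - \frac{30625}{64} = - \frac{39073}{64}$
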